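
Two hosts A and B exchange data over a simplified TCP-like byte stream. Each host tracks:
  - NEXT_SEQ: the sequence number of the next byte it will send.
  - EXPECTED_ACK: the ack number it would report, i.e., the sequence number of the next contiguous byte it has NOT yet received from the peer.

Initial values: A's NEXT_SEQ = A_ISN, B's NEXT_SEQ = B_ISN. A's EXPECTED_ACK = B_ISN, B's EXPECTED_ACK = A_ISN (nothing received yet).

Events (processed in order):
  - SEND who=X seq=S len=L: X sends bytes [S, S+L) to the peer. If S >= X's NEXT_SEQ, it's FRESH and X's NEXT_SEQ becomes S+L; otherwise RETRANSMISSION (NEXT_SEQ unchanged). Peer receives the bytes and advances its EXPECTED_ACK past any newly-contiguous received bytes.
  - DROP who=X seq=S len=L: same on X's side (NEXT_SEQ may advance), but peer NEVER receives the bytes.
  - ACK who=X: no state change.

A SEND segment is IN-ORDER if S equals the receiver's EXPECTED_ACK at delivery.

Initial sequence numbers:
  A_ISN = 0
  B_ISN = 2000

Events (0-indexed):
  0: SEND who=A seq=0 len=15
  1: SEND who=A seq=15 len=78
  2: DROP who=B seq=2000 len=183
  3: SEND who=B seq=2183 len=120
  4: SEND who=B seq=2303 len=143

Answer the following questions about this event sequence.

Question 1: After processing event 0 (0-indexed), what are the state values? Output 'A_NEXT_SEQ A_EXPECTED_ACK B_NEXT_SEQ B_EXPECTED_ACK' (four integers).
After event 0: A_seq=15 A_ack=2000 B_seq=2000 B_ack=15

15 2000 2000 15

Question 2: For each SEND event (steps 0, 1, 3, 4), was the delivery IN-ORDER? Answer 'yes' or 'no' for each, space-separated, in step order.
Answer: yes yes no no

Derivation:
Step 0: SEND seq=0 -> in-order
Step 1: SEND seq=15 -> in-order
Step 3: SEND seq=2183 -> out-of-order
Step 4: SEND seq=2303 -> out-of-order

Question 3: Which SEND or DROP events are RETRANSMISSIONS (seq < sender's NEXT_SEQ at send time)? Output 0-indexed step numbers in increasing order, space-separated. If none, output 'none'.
Step 0: SEND seq=0 -> fresh
Step 1: SEND seq=15 -> fresh
Step 2: DROP seq=2000 -> fresh
Step 3: SEND seq=2183 -> fresh
Step 4: SEND seq=2303 -> fresh

Answer: none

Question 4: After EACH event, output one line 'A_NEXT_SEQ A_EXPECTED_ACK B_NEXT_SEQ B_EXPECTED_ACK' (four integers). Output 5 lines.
15 2000 2000 15
93 2000 2000 93
93 2000 2183 93
93 2000 2303 93
93 2000 2446 93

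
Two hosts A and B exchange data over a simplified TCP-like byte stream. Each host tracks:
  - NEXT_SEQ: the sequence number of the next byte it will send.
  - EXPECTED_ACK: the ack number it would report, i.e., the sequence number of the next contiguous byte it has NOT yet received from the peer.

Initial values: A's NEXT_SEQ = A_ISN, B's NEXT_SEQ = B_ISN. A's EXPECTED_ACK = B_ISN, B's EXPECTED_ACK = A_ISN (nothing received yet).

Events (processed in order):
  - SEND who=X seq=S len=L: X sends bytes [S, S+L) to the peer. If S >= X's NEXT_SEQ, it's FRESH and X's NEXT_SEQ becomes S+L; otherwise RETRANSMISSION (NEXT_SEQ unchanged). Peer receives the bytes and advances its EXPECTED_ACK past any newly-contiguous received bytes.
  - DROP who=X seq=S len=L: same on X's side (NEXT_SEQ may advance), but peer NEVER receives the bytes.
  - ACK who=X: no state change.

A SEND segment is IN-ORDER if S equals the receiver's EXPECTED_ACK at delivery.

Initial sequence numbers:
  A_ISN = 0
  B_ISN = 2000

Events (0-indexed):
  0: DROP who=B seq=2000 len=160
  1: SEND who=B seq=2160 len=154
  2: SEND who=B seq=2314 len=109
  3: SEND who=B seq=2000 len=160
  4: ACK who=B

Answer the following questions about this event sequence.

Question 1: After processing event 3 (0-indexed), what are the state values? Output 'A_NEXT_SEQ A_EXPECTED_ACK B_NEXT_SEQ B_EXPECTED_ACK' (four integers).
After event 0: A_seq=0 A_ack=2000 B_seq=2160 B_ack=0
After event 1: A_seq=0 A_ack=2000 B_seq=2314 B_ack=0
After event 2: A_seq=0 A_ack=2000 B_seq=2423 B_ack=0
After event 3: A_seq=0 A_ack=2423 B_seq=2423 B_ack=0

0 2423 2423 0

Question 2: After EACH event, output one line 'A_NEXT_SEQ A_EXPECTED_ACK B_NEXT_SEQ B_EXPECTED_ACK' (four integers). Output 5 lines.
0 2000 2160 0
0 2000 2314 0
0 2000 2423 0
0 2423 2423 0
0 2423 2423 0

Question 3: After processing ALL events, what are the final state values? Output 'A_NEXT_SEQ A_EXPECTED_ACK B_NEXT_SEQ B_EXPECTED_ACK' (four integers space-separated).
After event 0: A_seq=0 A_ack=2000 B_seq=2160 B_ack=0
After event 1: A_seq=0 A_ack=2000 B_seq=2314 B_ack=0
After event 2: A_seq=0 A_ack=2000 B_seq=2423 B_ack=0
After event 3: A_seq=0 A_ack=2423 B_seq=2423 B_ack=0
After event 4: A_seq=0 A_ack=2423 B_seq=2423 B_ack=0

Answer: 0 2423 2423 0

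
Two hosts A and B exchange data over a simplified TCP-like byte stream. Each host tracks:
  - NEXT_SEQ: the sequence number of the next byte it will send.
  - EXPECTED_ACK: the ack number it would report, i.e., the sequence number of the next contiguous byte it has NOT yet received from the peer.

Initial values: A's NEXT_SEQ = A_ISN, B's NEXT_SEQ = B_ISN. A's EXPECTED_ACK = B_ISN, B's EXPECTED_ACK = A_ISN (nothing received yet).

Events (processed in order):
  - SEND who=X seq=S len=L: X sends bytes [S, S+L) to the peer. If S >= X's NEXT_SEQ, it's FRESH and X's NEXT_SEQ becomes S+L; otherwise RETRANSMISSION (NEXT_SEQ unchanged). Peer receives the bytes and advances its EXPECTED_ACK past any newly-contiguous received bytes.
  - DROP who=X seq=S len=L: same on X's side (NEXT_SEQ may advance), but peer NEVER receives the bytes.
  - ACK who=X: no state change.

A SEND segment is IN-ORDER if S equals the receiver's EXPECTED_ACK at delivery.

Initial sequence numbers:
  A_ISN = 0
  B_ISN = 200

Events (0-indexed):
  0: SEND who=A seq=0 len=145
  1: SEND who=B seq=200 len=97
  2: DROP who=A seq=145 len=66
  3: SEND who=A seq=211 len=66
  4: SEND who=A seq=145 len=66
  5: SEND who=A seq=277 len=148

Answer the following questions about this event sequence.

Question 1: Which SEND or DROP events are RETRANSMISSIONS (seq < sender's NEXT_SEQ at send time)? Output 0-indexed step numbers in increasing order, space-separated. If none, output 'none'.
Answer: 4

Derivation:
Step 0: SEND seq=0 -> fresh
Step 1: SEND seq=200 -> fresh
Step 2: DROP seq=145 -> fresh
Step 3: SEND seq=211 -> fresh
Step 4: SEND seq=145 -> retransmit
Step 5: SEND seq=277 -> fresh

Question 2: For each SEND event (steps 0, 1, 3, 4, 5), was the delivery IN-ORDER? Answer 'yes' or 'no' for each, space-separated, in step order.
Step 0: SEND seq=0 -> in-order
Step 1: SEND seq=200 -> in-order
Step 3: SEND seq=211 -> out-of-order
Step 4: SEND seq=145 -> in-order
Step 5: SEND seq=277 -> in-order

Answer: yes yes no yes yes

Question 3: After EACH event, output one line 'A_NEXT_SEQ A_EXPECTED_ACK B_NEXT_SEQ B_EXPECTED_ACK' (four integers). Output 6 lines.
145 200 200 145
145 297 297 145
211 297 297 145
277 297 297 145
277 297 297 277
425 297 297 425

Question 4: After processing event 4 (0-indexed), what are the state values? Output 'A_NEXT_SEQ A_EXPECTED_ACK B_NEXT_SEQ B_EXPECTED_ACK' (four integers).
After event 0: A_seq=145 A_ack=200 B_seq=200 B_ack=145
After event 1: A_seq=145 A_ack=297 B_seq=297 B_ack=145
After event 2: A_seq=211 A_ack=297 B_seq=297 B_ack=145
After event 3: A_seq=277 A_ack=297 B_seq=297 B_ack=145
After event 4: A_seq=277 A_ack=297 B_seq=297 B_ack=277

277 297 297 277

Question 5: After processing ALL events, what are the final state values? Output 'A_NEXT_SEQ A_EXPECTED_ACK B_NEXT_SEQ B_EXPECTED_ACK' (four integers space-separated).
Answer: 425 297 297 425

Derivation:
After event 0: A_seq=145 A_ack=200 B_seq=200 B_ack=145
After event 1: A_seq=145 A_ack=297 B_seq=297 B_ack=145
After event 2: A_seq=211 A_ack=297 B_seq=297 B_ack=145
After event 3: A_seq=277 A_ack=297 B_seq=297 B_ack=145
After event 4: A_seq=277 A_ack=297 B_seq=297 B_ack=277
After event 5: A_seq=425 A_ack=297 B_seq=297 B_ack=425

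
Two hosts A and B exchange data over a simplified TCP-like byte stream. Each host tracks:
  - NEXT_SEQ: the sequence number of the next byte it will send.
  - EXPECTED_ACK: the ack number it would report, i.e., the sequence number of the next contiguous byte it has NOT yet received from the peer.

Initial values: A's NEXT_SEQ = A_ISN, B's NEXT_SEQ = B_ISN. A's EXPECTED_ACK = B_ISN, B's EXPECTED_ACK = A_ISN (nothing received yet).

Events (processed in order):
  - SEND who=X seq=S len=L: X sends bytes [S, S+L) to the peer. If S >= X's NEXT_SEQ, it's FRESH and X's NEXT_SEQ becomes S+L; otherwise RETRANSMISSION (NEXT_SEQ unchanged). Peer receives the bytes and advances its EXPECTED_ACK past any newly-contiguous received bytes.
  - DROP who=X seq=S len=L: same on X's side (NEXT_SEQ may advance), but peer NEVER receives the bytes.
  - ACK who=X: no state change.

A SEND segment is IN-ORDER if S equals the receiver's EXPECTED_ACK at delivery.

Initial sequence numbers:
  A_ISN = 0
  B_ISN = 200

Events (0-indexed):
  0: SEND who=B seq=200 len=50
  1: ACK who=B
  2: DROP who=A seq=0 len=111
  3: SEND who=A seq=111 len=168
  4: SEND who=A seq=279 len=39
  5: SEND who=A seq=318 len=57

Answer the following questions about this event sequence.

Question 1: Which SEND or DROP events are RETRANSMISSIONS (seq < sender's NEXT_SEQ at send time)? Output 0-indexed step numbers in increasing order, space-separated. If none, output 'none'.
Answer: none

Derivation:
Step 0: SEND seq=200 -> fresh
Step 2: DROP seq=0 -> fresh
Step 3: SEND seq=111 -> fresh
Step 4: SEND seq=279 -> fresh
Step 5: SEND seq=318 -> fresh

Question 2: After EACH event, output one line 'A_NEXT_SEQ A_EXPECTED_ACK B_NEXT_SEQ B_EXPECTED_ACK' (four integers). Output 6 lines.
0 250 250 0
0 250 250 0
111 250 250 0
279 250 250 0
318 250 250 0
375 250 250 0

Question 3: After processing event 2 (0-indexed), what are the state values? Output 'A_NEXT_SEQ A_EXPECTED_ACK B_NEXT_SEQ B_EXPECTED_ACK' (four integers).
After event 0: A_seq=0 A_ack=250 B_seq=250 B_ack=0
After event 1: A_seq=0 A_ack=250 B_seq=250 B_ack=0
After event 2: A_seq=111 A_ack=250 B_seq=250 B_ack=0

111 250 250 0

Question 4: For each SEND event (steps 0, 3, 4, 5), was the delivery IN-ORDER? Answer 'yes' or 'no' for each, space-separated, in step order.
Step 0: SEND seq=200 -> in-order
Step 3: SEND seq=111 -> out-of-order
Step 4: SEND seq=279 -> out-of-order
Step 5: SEND seq=318 -> out-of-order

Answer: yes no no no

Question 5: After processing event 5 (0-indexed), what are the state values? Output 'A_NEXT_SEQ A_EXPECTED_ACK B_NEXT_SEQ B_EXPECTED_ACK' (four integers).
After event 0: A_seq=0 A_ack=250 B_seq=250 B_ack=0
After event 1: A_seq=0 A_ack=250 B_seq=250 B_ack=0
After event 2: A_seq=111 A_ack=250 B_seq=250 B_ack=0
After event 3: A_seq=279 A_ack=250 B_seq=250 B_ack=0
After event 4: A_seq=318 A_ack=250 B_seq=250 B_ack=0
After event 5: A_seq=375 A_ack=250 B_seq=250 B_ack=0

375 250 250 0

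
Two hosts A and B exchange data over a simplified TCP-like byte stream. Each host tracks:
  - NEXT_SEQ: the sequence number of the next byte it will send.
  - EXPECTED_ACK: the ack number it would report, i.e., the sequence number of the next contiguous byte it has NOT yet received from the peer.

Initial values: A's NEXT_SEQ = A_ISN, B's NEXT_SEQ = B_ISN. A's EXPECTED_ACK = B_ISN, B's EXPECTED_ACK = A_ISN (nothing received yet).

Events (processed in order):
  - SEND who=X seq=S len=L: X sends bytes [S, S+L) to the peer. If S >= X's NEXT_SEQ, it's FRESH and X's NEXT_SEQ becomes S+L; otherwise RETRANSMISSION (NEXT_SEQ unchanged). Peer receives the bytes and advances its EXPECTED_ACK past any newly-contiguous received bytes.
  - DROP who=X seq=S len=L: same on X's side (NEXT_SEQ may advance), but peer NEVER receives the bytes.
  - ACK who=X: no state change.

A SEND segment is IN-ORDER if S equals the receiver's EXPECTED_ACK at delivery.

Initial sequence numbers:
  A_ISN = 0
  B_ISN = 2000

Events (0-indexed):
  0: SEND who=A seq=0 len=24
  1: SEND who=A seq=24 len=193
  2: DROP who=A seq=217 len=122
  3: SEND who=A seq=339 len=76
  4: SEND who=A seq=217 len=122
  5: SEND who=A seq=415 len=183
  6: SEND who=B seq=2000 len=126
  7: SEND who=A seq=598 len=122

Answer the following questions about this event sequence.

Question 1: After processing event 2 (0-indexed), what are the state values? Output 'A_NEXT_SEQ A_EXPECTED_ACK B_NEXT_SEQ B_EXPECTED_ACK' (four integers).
After event 0: A_seq=24 A_ack=2000 B_seq=2000 B_ack=24
After event 1: A_seq=217 A_ack=2000 B_seq=2000 B_ack=217
After event 2: A_seq=339 A_ack=2000 B_seq=2000 B_ack=217

339 2000 2000 217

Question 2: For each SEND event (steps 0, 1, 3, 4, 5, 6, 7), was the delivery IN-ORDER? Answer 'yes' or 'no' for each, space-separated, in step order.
Answer: yes yes no yes yes yes yes

Derivation:
Step 0: SEND seq=0 -> in-order
Step 1: SEND seq=24 -> in-order
Step 3: SEND seq=339 -> out-of-order
Step 4: SEND seq=217 -> in-order
Step 5: SEND seq=415 -> in-order
Step 6: SEND seq=2000 -> in-order
Step 7: SEND seq=598 -> in-order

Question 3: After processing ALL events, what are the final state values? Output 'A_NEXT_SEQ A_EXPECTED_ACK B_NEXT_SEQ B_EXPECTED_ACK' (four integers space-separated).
After event 0: A_seq=24 A_ack=2000 B_seq=2000 B_ack=24
After event 1: A_seq=217 A_ack=2000 B_seq=2000 B_ack=217
After event 2: A_seq=339 A_ack=2000 B_seq=2000 B_ack=217
After event 3: A_seq=415 A_ack=2000 B_seq=2000 B_ack=217
After event 4: A_seq=415 A_ack=2000 B_seq=2000 B_ack=415
After event 5: A_seq=598 A_ack=2000 B_seq=2000 B_ack=598
After event 6: A_seq=598 A_ack=2126 B_seq=2126 B_ack=598
After event 7: A_seq=720 A_ack=2126 B_seq=2126 B_ack=720

Answer: 720 2126 2126 720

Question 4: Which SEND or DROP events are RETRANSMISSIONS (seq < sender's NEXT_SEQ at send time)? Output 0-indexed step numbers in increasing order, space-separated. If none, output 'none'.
Answer: 4

Derivation:
Step 0: SEND seq=0 -> fresh
Step 1: SEND seq=24 -> fresh
Step 2: DROP seq=217 -> fresh
Step 3: SEND seq=339 -> fresh
Step 4: SEND seq=217 -> retransmit
Step 5: SEND seq=415 -> fresh
Step 6: SEND seq=2000 -> fresh
Step 7: SEND seq=598 -> fresh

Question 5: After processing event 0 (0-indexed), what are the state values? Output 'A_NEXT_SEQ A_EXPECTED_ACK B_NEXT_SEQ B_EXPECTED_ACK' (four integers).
After event 0: A_seq=24 A_ack=2000 B_seq=2000 B_ack=24

24 2000 2000 24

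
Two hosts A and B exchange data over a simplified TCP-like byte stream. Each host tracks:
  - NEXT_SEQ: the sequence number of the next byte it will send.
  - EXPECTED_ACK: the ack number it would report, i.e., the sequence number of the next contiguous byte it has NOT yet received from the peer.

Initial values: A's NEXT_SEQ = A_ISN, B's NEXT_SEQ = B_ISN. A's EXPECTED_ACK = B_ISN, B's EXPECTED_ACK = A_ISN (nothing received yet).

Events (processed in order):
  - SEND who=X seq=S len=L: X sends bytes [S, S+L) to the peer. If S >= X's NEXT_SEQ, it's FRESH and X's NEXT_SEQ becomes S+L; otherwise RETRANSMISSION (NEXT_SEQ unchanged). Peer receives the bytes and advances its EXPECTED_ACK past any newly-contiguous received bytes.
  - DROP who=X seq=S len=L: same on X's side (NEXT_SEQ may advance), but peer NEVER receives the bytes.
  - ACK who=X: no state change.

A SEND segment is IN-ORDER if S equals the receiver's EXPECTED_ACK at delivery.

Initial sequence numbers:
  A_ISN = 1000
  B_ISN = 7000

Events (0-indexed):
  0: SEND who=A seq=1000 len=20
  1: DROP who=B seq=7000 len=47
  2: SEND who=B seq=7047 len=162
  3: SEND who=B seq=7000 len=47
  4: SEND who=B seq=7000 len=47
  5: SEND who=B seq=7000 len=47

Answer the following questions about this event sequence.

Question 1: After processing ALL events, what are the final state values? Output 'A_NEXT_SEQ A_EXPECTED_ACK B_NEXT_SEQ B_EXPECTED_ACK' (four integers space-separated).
Answer: 1020 7209 7209 1020

Derivation:
After event 0: A_seq=1020 A_ack=7000 B_seq=7000 B_ack=1020
After event 1: A_seq=1020 A_ack=7000 B_seq=7047 B_ack=1020
After event 2: A_seq=1020 A_ack=7000 B_seq=7209 B_ack=1020
After event 3: A_seq=1020 A_ack=7209 B_seq=7209 B_ack=1020
After event 4: A_seq=1020 A_ack=7209 B_seq=7209 B_ack=1020
After event 5: A_seq=1020 A_ack=7209 B_seq=7209 B_ack=1020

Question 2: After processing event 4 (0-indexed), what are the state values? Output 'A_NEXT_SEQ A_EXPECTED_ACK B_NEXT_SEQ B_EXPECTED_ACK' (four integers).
After event 0: A_seq=1020 A_ack=7000 B_seq=7000 B_ack=1020
After event 1: A_seq=1020 A_ack=7000 B_seq=7047 B_ack=1020
After event 2: A_seq=1020 A_ack=7000 B_seq=7209 B_ack=1020
After event 3: A_seq=1020 A_ack=7209 B_seq=7209 B_ack=1020
After event 4: A_seq=1020 A_ack=7209 B_seq=7209 B_ack=1020

1020 7209 7209 1020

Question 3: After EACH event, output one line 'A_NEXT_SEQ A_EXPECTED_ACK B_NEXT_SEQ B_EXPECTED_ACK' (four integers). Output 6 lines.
1020 7000 7000 1020
1020 7000 7047 1020
1020 7000 7209 1020
1020 7209 7209 1020
1020 7209 7209 1020
1020 7209 7209 1020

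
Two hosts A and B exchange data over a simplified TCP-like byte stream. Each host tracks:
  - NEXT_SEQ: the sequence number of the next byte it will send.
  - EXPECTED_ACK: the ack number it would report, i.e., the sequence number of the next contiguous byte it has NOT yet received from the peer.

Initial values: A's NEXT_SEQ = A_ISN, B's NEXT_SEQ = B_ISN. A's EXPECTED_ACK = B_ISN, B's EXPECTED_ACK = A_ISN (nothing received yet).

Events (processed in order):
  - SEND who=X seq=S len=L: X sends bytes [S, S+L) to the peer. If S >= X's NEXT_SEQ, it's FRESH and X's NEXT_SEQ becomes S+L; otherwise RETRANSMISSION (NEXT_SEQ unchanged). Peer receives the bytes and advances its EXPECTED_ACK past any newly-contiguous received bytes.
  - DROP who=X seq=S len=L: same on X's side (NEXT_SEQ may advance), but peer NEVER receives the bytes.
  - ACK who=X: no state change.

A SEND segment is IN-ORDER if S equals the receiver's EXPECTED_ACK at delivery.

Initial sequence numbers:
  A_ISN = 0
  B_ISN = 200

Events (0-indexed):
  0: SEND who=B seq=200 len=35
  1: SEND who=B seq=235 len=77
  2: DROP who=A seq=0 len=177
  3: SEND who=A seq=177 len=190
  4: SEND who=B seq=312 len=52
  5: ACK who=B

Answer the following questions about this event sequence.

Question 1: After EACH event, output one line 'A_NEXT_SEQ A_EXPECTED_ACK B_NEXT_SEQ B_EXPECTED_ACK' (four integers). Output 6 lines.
0 235 235 0
0 312 312 0
177 312 312 0
367 312 312 0
367 364 364 0
367 364 364 0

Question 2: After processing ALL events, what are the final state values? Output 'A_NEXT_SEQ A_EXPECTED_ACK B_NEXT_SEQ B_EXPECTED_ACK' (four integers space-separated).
After event 0: A_seq=0 A_ack=235 B_seq=235 B_ack=0
After event 1: A_seq=0 A_ack=312 B_seq=312 B_ack=0
After event 2: A_seq=177 A_ack=312 B_seq=312 B_ack=0
After event 3: A_seq=367 A_ack=312 B_seq=312 B_ack=0
After event 4: A_seq=367 A_ack=364 B_seq=364 B_ack=0
After event 5: A_seq=367 A_ack=364 B_seq=364 B_ack=0

Answer: 367 364 364 0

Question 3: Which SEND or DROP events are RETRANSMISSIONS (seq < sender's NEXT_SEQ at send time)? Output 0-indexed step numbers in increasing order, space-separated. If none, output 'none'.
Answer: none

Derivation:
Step 0: SEND seq=200 -> fresh
Step 1: SEND seq=235 -> fresh
Step 2: DROP seq=0 -> fresh
Step 3: SEND seq=177 -> fresh
Step 4: SEND seq=312 -> fresh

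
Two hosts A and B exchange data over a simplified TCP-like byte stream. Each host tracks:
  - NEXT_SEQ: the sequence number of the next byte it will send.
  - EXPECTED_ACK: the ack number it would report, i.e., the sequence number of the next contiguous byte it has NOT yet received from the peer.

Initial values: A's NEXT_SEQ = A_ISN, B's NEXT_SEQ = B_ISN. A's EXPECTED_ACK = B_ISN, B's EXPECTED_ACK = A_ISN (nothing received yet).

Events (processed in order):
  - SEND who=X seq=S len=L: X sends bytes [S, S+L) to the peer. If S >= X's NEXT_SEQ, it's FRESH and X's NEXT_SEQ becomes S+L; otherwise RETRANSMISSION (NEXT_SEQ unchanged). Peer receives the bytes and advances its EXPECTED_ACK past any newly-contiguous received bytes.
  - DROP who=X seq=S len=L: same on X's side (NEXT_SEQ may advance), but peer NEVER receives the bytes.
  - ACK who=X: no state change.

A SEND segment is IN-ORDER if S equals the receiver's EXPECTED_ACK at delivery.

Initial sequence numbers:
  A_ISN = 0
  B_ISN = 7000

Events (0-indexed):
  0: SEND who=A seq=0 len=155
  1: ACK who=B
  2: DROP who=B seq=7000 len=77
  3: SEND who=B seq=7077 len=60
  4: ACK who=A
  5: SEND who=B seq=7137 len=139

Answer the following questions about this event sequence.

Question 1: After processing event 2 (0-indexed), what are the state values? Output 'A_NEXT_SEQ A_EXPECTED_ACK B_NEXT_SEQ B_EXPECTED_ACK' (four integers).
After event 0: A_seq=155 A_ack=7000 B_seq=7000 B_ack=155
After event 1: A_seq=155 A_ack=7000 B_seq=7000 B_ack=155
After event 2: A_seq=155 A_ack=7000 B_seq=7077 B_ack=155

155 7000 7077 155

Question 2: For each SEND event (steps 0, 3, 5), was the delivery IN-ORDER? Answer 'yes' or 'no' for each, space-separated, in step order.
Answer: yes no no

Derivation:
Step 0: SEND seq=0 -> in-order
Step 3: SEND seq=7077 -> out-of-order
Step 5: SEND seq=7137 -> out-of-order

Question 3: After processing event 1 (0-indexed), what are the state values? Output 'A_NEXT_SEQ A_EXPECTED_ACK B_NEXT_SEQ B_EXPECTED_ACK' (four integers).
After event 0: A_seq=155 A_ack=7000 B_seq=7000 B_ack=155
After event 1: A_seq=155 A_ack=7000 B_seq=7000 B_ack=155

155 7000 7000 155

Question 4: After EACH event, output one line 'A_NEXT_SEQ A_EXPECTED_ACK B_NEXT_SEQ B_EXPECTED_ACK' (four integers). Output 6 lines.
155 7000 7000 155
155 7000 7000 155
155 7000 7077 155
155 7000 7137 155
155 7000 7137 155
155 7000 7276 155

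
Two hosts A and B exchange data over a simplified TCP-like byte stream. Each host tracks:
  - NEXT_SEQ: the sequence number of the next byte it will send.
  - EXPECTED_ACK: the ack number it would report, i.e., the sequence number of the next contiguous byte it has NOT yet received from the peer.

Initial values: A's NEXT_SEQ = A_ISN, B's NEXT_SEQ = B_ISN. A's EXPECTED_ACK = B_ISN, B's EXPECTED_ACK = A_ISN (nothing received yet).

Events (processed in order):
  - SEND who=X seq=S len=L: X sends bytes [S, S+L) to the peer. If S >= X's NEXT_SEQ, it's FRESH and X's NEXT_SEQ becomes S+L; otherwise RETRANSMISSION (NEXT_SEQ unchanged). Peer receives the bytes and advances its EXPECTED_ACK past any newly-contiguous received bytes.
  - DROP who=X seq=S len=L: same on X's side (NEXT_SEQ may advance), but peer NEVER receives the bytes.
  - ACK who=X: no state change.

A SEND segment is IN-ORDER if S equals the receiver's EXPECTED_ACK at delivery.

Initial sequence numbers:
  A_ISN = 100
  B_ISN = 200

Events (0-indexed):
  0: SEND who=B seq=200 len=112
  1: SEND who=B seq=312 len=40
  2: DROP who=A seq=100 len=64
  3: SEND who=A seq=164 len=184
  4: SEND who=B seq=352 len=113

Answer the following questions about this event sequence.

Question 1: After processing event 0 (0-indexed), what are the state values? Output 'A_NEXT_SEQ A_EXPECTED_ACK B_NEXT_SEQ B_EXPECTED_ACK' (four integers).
After event 0: A_seq=100 A_ack=312 B_seq=312 B_ack=100

100 312 312 100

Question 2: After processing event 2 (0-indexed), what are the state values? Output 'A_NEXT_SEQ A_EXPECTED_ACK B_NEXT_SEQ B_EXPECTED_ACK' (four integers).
After event 0: A_seq=100 A_ack=312 B_seq=312 B_ack=100
After event 1: A_seq=100 A_ack=352 B_seq=352 B_ack=100
After event 2: A_seq=164 A_ack=352 B_seq=352 B_ack=100

164 352 352 100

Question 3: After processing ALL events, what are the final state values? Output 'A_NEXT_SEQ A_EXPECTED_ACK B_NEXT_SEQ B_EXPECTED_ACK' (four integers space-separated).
After event 0: A_seq=100 A_ack=312 B_seq=312 B_ack=100
After event 1: A_seq=100 A_ack=352 B_seq=352 B_ack=100
After event 2: A_seq=164 A_ack=352 B_seq=352 B_ack=100
After event 3: A_seq=348 A_ack=352 B_seq=352 B_ack=100
After event 4: A_seq=348 A_ack=465 B_seq=465 B_ack=100

Answer: 348 465 465 100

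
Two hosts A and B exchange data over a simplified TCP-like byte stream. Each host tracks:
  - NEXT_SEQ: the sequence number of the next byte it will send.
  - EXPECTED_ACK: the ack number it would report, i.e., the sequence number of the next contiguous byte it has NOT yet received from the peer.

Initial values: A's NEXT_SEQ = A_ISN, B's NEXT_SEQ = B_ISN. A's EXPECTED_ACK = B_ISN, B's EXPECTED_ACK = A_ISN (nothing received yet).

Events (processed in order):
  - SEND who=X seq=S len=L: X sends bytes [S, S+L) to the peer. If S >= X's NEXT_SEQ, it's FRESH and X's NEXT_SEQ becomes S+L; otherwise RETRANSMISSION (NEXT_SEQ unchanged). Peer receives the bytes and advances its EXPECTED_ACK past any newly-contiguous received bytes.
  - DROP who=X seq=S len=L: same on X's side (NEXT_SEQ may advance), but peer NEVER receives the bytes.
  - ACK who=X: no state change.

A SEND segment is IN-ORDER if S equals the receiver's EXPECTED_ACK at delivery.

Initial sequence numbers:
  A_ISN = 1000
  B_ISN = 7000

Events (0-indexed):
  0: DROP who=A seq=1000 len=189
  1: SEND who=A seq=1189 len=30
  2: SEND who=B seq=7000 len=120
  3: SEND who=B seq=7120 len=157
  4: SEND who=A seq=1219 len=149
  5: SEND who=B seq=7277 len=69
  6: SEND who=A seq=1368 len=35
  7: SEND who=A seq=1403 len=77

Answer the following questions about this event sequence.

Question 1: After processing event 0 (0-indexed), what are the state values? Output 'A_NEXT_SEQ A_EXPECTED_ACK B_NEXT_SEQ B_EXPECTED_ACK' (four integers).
After event 0: A_seq=1189 A_ack=7000 B_seq=7000 B_ack=1000

1189 7000 7000 1000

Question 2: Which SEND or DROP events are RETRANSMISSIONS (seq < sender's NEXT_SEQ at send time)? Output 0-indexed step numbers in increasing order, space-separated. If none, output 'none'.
Answer: none

Derivation:
Step 0: DROP seq=1000 -> fresh
Step 1: SEND seq=1189 -> fresh
Step 2: SEND seq=7000 -> fresh
Step 3: SEND seq=7120 -> fresh
Step 4: SEND seq=1219 -> fresh
Step 5: SEND seq=7277 -> fresh
Step 6: SEND seq=1368 -> fresh
Step 7: SEND seq=1403 -> fresh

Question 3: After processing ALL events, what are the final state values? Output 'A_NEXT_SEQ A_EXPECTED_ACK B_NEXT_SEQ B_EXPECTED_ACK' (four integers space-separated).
After event 0: A_seq=1189 A_ack=7000 B_seq=7000 B_ack=1000
After event 1: A_seq=1219 A_ack=7000 B_seq=7000 B_ack=1000
After event 2: A_seq=1219 A_ack=7120 B_seq=7120 B_ack=1000
After event 3: A_seq=1219 A_ack=7277 B_seq=7277 B_ack=1000
After event 4: A_seq=1368 A_ack=7277 B_seq=7277 B_ack=1000
After event 5: A_seq=1368 A_ack=7346 B_seq=7346 B_ack=1000
After event 6: A_seq=1403 A_ack=7346 B_seq=7346 B_ack=1000
After event 7: A_seq=1480 A_ack=7346 B_seq=7346 B_ack=1000

Answer: 1480 7346 7346 1000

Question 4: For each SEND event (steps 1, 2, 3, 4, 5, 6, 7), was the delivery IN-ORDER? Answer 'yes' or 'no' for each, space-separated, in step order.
Answer: no yes yes no yes no no

Derivation:
Step 1: SEND seq=1189 -> out-of-order
Step 2: SEND seq=7000 -> in-order
Step 3: SEND seq=7120 -> in-order
Step 4: SEND seq=1219 -> out-of-order
Step 5: SEND seq=7277 -> in-order
Step 6: SEND seq=1368 -> out-of-order
Step 7: SEND seq=1403 -> out-of-order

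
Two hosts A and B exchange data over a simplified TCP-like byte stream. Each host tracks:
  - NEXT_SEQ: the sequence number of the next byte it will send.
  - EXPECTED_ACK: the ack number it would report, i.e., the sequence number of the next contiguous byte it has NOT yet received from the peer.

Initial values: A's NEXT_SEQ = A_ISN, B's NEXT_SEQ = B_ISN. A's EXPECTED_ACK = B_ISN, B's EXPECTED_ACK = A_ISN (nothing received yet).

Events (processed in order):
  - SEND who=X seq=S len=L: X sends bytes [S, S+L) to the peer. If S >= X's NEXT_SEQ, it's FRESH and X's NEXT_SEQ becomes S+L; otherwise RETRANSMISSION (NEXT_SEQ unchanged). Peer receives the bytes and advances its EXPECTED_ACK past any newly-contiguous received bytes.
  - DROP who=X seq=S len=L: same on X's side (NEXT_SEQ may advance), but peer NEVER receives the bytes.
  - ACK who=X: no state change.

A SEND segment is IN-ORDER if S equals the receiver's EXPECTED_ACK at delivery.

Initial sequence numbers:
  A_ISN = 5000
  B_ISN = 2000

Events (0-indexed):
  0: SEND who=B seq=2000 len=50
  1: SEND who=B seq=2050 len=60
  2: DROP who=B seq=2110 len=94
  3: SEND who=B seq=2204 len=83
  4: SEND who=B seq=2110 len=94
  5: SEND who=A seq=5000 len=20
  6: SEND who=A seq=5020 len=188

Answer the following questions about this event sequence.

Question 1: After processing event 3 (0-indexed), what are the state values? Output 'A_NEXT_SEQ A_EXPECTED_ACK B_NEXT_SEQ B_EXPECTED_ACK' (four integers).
After event 0: A_seq=5000 A_ack=2050 B_seq=2050 B_ack=5000
After event 1: A_seq=5000 A_ack=2110 B_seq=2110 B_ack=5000
After event 2: A_seq=5000 A_ack=2110 B_seq=2204 B_ack=5000
After event 3: A_seq=5000 A_ack=2110 B_seq=2287 B_ack=5000

5000 2110 2287 5000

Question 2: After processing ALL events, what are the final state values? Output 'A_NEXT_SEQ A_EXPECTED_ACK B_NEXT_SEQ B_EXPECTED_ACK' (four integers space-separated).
Answer: 5208 2287 2287 5208

Derivation:
After event 0: A_seq=5000 A_ack=2050 B_seq=2050 B_ack=5000
After event 1: A_seq=5000 A_ack=2110 B_seq=2110 B_ack=5000
After event 2: A_seq=5000 A_ack=2110 B_seq=2204 B_ack=5000
After event 3: A_seq=5000 A_ack=2110 B_seq=2287 B_ack=5000
After event 4: A_seq=5000 A_ack=2287 B_seq=2287 B_ack=5000
After event 5: A_seq=5020 A_ack=2287 B_seq=2287 B_ack=5020
After event 6: A_seq=5208 A_ack=2287 B_seq=2287 B_ack=5208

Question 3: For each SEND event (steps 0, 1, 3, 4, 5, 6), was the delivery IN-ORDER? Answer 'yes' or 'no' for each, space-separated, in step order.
Answer: yes yes no yes yes yes

Derivation:
Step 0: SEND seq=2000 -> in-order
Step 1: SEND seq=2050 -> in-order
Step 3: SEND seq=2204 -> out-of-order
Step 4: SEND seq=2110 -> in-order
Step 5: SEND seq=5000 -> in-order
Step 6: SEND seq=5020 -> in-order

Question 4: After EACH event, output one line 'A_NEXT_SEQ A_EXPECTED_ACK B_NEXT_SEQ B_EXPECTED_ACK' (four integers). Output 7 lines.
5000 2050 2050 5000
5000 2110 2110 5000
5000 2110 2204 5000
5000 2110 2287 5000
5000 2287 2287 5000
5020 2287 2287 5020
5208 2287 2287 5208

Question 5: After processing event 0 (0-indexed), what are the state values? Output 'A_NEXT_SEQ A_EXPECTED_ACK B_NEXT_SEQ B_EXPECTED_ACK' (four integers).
After event 0: A_seq=5000 A_ack=2050 B_seq=2050 B_ack=5000

5000 2050 2050 5000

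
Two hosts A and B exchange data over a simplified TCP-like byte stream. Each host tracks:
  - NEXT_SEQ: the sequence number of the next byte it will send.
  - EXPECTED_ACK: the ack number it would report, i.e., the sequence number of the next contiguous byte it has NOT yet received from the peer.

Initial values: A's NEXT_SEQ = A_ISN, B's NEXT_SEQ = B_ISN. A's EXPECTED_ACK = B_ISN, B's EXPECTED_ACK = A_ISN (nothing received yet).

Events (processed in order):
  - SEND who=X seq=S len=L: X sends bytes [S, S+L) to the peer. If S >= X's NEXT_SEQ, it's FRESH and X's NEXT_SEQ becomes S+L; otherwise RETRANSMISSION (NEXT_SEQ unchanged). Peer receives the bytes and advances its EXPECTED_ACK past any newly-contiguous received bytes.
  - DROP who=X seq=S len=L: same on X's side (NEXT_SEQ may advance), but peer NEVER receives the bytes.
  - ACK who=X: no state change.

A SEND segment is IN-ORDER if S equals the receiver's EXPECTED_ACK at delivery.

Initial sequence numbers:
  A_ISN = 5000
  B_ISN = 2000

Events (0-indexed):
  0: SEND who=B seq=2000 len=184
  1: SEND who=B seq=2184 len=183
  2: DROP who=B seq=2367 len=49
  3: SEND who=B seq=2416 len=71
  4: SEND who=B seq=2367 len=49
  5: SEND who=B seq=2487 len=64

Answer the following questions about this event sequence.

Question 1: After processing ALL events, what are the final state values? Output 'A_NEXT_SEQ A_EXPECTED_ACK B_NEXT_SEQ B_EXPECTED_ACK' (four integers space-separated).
After event 0: A_seq=5000 A_ack=2184 B_seq=2184 B_ack=5000
After event 1: A_seq=5000 A_ack=2367 B_seq=2367 B_ack=5000
After event 2: A_seq=5000 A_ack=2367 B_seq=2416 B_ack=5000
After event 3: A_seq=5000 A_ack=2367 B_seq=2487 B_ack=5000
After event 4: A_seq=5000 A_ack=2487 B_seq=2487 B_ack=5000
After event 5: A_seq=5000 A_ack=2551 B_seq=2551 B_ack=5000

Answer: 5000 2551 2551 5000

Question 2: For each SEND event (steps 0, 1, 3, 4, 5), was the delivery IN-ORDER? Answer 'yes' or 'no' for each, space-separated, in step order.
Step 0: SEND seq=2000 -> in-order
Step 1: SEND seq=2184 -> in-order
Step 3: SEND seq=2416 -> out-of-order
Step 4: SEND seq=2367 -> in-order
Step 5: SEND seq=2487 -> in-order

Answer: yes yes no yes yes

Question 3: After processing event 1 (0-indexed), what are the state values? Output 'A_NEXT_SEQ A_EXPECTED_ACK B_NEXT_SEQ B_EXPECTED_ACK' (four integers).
After event 0: A_seq=5000 A_ack=2184 B_seq=2184 B_ack=5000
After event 1: A_seq=5000 A_ack=2367 B_seq=2367 B_ack=5000

5000 2367 2367 5000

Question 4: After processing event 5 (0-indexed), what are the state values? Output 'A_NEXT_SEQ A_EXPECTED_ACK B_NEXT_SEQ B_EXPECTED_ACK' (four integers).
After event 0: A_seq=5000 A_ack=2184 B_seq=2184 B_ack=5000
After event 1: A_seq=5000 A_ack=2367 B_seq=2367 B_ack=5000
After event 2: A_seq=5000 A_ack=2367 B_seq=2416 B_ack=5000
After event 3: A_seq=5000 A_ack=2367 B_seq=2487 B_ack=5000
After event 4: A_seq=5000 A_ack=2487 B_seq=2487 B_ack=5000
After event 5: A_seq=5000 A_ack=2551 B_seq=2551 B_ack=5000

5000 2551 2551 5000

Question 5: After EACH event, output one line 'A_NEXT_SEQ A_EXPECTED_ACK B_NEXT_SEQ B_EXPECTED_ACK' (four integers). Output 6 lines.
5000 2184 2184 5000
5000 2367 2367 5000
5000 2367 2416 5000
5000 2367 2487 5000
5000 2487 2487 5000
5000 2551 2551 5000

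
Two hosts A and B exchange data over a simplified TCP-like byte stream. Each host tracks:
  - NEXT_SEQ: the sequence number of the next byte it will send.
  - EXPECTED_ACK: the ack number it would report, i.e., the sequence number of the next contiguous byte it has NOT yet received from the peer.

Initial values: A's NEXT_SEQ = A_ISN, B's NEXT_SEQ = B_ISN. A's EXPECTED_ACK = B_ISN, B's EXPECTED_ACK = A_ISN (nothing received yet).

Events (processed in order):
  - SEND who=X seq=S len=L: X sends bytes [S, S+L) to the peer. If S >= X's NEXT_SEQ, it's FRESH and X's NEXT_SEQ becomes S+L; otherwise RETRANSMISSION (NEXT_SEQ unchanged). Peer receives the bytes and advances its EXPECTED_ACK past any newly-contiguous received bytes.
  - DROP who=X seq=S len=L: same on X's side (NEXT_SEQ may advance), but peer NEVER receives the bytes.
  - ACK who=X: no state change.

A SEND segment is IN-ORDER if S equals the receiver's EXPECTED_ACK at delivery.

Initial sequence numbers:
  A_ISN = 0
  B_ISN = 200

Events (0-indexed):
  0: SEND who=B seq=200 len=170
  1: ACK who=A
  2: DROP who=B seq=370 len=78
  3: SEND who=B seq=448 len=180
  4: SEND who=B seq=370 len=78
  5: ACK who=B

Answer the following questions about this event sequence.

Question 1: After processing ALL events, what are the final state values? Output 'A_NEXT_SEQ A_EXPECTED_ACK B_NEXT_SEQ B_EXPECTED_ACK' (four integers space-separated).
After event 0: A_seq=0 A_ack=370 B_seq=370 B_ack=0
After event 1: A_seq=0 A_ack=370 B_seq=370 B_ack=0
After event 2: A_seq=0 A_ack=370 B_seq=448 B_ack=0
After event 3: A_seq=0 A_ack=370 B_seq=628 B_ack=0
After event 4: A_seq=0 A_ack=628 B_seq=628 B_ack=0
After event 5: A_seq=0 A_ack=628 B_seq=628 B_ack=0

Answer: 0 628 628 0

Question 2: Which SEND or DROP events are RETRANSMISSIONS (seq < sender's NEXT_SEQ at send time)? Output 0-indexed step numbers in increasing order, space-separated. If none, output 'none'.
Step 0: SEND seq=200 -> fresh
Step 2: DROP seq=370 -> fresh
Step 3: SEND seq=448 -> fresh
Step 4: SEND seq=370 -> retransmit

Answer: 4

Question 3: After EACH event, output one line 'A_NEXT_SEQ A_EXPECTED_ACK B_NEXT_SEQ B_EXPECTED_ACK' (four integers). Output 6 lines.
0 370 370 0
0 370 370 0
0 370 448 0
0 370 628 0
0 628 628 0
0 628 628 0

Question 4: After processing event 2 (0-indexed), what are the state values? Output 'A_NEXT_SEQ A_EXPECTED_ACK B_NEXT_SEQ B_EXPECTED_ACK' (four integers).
After event 0: A_seq=0 A_ack=370 B_seq=370 B_ack=0
After event 1: A_seq=0 A_ack=370 B_seq=370 B_ack=0
After event 2: A_seq=0 A_ack=370 B_seq=448 B_ack=0

0 370 448 0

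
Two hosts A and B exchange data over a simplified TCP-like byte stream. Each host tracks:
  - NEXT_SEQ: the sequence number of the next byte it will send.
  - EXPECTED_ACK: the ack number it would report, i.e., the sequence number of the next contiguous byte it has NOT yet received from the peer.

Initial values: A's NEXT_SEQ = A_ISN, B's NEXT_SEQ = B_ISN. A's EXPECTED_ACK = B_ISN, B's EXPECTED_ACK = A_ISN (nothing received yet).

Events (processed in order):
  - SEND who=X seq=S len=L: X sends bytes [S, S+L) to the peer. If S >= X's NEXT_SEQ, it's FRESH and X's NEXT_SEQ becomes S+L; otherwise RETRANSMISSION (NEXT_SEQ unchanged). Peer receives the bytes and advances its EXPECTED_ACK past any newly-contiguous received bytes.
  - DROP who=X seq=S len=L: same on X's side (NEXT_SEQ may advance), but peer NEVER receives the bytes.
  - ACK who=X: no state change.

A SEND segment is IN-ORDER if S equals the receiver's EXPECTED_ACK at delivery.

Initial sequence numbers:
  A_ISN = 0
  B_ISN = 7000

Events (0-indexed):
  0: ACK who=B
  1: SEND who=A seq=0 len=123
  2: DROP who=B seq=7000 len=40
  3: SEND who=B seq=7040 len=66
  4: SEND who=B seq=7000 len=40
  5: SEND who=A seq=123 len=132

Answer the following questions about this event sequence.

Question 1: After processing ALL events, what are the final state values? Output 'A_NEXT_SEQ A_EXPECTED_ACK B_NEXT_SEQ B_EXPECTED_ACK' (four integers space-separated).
After event 0: A_seq=0 A_ack=7000 B_seq=7000 B_ack=0
After event 1: A_seq=123 A_ack=7000 B_seq=7000 B_ack=123
After event 2: A_seq=123 A_ack=7000 B_seq=7040 B_ack=123
After event 3: A_seq=123 A_ack=7000 B_seq=7106 B_ack=123
After event 4: A_seq=123 A_ack=7106 B_seq=7106 B_ack=123
After event 5: A_seq=255 A_ack=7106 B_seq=7106 B_ack=255

Answer: 255 7106 7106 255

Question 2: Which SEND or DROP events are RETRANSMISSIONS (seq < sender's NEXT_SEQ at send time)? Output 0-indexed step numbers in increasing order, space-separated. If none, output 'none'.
Step 1: SEND seq=0 -> fresh
Step 2: DROP seq=7000 -> fresh
Step 3: SEND seq=7040 -> fresh
Step 4: SEND seq=7000 -> retransmit
Step 5: SEND seq=123 -> fresh

Answer: 4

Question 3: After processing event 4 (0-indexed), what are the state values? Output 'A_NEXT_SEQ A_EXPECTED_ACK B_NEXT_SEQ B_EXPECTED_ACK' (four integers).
After event 0: A_seq=0 A_ack=7000 B_seq=7000 B_ack=0
After event 1: A_seq=123 A_ack=7000 B_seq=7000 B_ack=123
After event 2: A_seq=123 A_ack=7000 B_seq=7040 B_ack=123
After event 3: A_seq=123 A_ack=7000 B_seq=7106 B_ack=123
After event 4: A_seq=123 A_ack=7106 B_seq=7106 B_ack=123

123 7106 7106 123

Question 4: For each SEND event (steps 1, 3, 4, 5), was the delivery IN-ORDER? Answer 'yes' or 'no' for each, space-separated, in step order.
Answer: yes no yes yes

Derivation:
Step 1: SEND seq=0 -> in-order
Step 3: SEND seq=7040 -> out-of-order
Step 4: SEND seq=7000 -> in-order
Step 5: SEND seq=123 -> in-order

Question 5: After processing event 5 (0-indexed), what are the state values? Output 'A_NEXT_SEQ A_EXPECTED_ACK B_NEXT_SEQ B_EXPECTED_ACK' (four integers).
After event 0: A_seq=0 A_ack=7000 B_seq=7000 B_ack=0
After event 1: A_seq=123 A_ack=7000 B_seq=7000 B_ack=123
After event 2: A_seq=123 A_ack=7000 B_seq=7040 B_ack=123
After event 3: A_seq=123 A_ack=7000 B_seq=7106 B_ack=123
After event 4: A_seq=123 A_ack=7106 B_seq=7106 B_ack=123
After event 5: A_seq=255 A_ack=7106 B_seq=7106 B_ack=255

255 7106 7106 255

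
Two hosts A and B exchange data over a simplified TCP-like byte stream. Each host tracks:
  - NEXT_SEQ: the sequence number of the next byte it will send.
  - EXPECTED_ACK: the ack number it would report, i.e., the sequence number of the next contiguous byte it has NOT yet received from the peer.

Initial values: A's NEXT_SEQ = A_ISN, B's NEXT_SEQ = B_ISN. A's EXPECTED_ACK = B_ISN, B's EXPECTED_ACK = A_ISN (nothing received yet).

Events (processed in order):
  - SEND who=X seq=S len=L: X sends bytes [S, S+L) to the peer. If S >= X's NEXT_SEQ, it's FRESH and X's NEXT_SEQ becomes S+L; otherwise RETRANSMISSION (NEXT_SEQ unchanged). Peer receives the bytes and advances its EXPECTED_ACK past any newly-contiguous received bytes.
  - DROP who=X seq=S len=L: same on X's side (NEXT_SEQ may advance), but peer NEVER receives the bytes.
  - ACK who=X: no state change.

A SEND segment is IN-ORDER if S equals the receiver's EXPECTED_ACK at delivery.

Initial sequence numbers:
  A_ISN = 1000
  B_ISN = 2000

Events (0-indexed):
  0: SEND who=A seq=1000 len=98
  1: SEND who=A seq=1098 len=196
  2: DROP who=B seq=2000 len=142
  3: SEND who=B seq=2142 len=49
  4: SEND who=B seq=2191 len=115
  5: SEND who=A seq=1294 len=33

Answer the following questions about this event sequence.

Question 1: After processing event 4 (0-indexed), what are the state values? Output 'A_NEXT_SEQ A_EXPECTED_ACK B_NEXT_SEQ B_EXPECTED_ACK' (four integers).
After event 0: A_seq=1098 A_ack=2000 B_seq=2000 B_ack=1098
After event 1: A_seq=1294 A_ack=2000 B_seq=2000 B_ack=1294
After event 2: A_seq=1294 A_ack=2000 B_seq=2142 B_ack=1294
After event 3: A_seq=1294 A_ack=2000 B_seq=2191 B_ack=1294
After event 4: A_seq=1294 A_ack=2000 B_seq=2306 B_ack=1294

1294 2000 2306 1294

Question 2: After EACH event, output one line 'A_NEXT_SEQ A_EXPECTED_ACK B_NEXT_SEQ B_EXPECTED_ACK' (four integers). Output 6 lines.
1098 2000 2000 1098
1294 2000 2000 1294
1294 2000 2142 1294
1294 2000 2191 1294
1294 2000 2306 1294
1327 2000 2306 1327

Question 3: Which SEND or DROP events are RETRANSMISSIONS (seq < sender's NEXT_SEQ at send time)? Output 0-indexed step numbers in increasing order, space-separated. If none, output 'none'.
Answer: none

Derivation:
Step 0: SEND seq=1000 -> fresh
Step 1: SEND seq=1098 -> fresh
Step 2: DROP seq=2000 -> fresh
Step 3: SEND seq=2142 -> fresh
Step 4: SEND seq=2191 -> fresh
Step 5: SEND seq=1294 -> fresh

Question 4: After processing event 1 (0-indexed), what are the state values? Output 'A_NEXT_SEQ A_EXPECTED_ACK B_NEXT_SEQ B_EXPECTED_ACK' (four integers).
After event 0: A_seq=1098 A_ack=2000 B_seq=2000 B_ack=1098
After event 1: A_seq=1294 A_ack=2000 B_seq=2000 B_ack=1294

1294 2000 2000 1294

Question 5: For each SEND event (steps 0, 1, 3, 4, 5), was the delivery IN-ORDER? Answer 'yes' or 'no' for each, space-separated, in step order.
Answer: yes yes no no yes

Derivation:
Step 0: SEND seq=1000 -> in-order
Step 1: SEND seq=1098 -> in-order
Step 3: SEND seq=2142 -> out-of-order
Step 4: SEND seq=2191 -> out-of-order
Step 5: SEND seq=1294 -> in-order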